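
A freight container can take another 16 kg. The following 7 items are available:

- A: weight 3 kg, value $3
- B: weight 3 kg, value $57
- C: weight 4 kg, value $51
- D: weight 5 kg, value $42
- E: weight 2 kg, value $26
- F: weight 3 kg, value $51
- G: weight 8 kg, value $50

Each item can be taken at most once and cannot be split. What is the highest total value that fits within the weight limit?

Check high-value combinations within 16 kg:
- B+C+D+F: weight 3+4+5+3=15, value 57+51+42+51=201
- A+B+C+E+F: weight 3+3+4+2+3=15, value 3+57+51+26+51=188
- B+C+E+F: weight 3+4+2+3=12, value 57+51+26+51=185
- B+E+F+G: weight 3+2+3+8=16, value 57+26+51+50=184
- A+B+D+E+F: weight 3+3+5+2+3=16, value 3+57+42+26+51=179
Best: $201.

$201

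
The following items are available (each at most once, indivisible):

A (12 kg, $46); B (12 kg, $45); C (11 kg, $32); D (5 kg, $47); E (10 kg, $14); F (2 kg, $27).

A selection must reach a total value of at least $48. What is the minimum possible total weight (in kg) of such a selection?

7

Subsets with value ≥ 48, sorted by total weight:
- D+F: weight 7, value 74
- C+F: weight 13, value 59
- A+F: weight 14, value 73
Minimum weight: 7 kg.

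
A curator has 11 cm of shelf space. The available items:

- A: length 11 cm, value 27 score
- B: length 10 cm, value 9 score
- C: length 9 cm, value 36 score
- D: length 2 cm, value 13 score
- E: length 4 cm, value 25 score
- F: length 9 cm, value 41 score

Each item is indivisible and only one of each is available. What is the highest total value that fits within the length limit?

Check high-value combinations within 11 cm:
- D+F: length 2+9=11, value 13+41=54
- C+D: length 9+2=11, value 36+13=49
- F: length 9, value 41
- D+E: length 2+4=6, value 13+25=38
- C: length 9, value 36
Best: 54 score.

54 score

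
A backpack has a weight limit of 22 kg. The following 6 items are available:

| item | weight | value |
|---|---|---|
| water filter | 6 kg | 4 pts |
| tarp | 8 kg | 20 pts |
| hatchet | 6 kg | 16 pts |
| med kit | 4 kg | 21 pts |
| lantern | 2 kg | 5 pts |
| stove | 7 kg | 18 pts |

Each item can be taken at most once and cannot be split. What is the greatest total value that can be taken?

64 pts

This is a 0/1 knapsack; check combinations near the capacity.
- tarp+med kit+lantern+stove: weight 8+4+2+7=21, value 20+21+5+18=64
- tarp+hatchet+med kit+lantern: weight 8+6+4+2=20, value 20+16+21+5=62
- hatchet+med kit+lantern+stove: weight 6+4+2+7=19, value 16+21+5+18=60
- tarp+med kit+stove: weight 8+4+7=19, value 20+21+18=59
Best: 64 pts.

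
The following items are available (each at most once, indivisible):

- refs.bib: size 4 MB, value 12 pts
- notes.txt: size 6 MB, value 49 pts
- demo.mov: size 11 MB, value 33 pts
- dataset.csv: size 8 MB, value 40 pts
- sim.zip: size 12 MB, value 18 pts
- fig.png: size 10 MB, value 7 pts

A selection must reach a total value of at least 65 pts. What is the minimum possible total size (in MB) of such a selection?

14

Subsets with value ≥ 65, sorted by total size:
- notes.txt+dataset.csv: size 14, value 89
- notes.txt+demo.mov: size 17, value 82
- refs.bib+notes.txt+dataset.csv: size 18, value 101
Minimum size: 14 MB.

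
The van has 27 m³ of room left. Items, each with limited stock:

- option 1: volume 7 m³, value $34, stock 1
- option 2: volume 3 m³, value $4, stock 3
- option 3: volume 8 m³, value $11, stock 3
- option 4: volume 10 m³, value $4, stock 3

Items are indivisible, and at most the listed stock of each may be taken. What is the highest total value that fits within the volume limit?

$60

Best selections within volume 27 and stock limits:
- 1×option 1 + 1×option 2 + 2×option 3: volume 26, value 60
- 1×option 1 + 3×option 2 + 1×option 3: volume 24, value 57
- 1×option 1 + 2×option 3: volume 23, value 56
Best: $60.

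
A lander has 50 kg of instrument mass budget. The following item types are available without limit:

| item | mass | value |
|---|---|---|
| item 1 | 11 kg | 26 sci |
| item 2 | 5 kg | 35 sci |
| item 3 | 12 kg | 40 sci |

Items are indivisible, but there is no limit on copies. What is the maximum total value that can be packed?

Best value-per-unit is item 2 at 35/5, and filling with it alone uses mass 10×5=50. No mix of the others beats 10×35 = 350.

350 sci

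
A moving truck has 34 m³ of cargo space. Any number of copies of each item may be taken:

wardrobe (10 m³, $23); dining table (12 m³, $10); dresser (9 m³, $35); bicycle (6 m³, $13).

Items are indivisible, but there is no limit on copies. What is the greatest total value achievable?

Best value-per-unit is dresser at 35/9; filling with it alone gives 3×35 = 105.
Optimal mix: 3×dresser + 1×bicycle → volume 33, value 118.

$118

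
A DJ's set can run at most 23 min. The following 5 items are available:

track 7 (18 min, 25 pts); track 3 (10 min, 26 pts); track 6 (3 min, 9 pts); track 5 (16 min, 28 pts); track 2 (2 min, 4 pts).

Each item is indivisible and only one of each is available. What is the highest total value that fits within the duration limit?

41 pts

Check high-value combinations within 23 min:
- track 6+track 5+track 2: duration 3+16+2=21, value 9+28+4=41
- track 3+track 6+track 2: duration 10+3+2=15, value 26+9+4=39
- track 7+track 6+track 2: duration 18+3+2=23, value 25+9+4=38
- track 6+track 5: duration 3+16=19, value 9+28=37
Best: 41 pts.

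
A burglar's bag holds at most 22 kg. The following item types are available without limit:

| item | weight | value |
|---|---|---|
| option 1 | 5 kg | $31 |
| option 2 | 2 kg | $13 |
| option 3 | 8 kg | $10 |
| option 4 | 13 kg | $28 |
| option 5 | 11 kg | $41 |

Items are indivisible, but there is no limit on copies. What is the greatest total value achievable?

Best value-per-unit is option 2 at 13/2, and filling with it alone uses weight 11×2=22. No mix of the others beats 11×13 = 143.

$143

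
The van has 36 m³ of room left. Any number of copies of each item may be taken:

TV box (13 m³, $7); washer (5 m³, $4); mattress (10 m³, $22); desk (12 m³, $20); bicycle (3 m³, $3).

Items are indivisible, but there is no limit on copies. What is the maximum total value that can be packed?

$72

Best value-per-unit is mattress at 22/10; filling with it alone gives 3×22 = 66.
Optimal mix: 3×mattress + 2×bicycle → volume 36, value 72.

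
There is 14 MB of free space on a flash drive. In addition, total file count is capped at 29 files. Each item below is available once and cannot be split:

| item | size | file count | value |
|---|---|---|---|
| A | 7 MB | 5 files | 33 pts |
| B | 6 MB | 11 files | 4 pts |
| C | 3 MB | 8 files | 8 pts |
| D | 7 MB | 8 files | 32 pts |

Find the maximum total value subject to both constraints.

65 pts

Feasible sets respecting both limits:
- A+D: size 14, file count 13, value 65
- A+C: size 10, file count 13, value 41
- C+D: size 10, file count 16, value 40
- A+B: size 13, file count 16, value 37
Best: 65 pts.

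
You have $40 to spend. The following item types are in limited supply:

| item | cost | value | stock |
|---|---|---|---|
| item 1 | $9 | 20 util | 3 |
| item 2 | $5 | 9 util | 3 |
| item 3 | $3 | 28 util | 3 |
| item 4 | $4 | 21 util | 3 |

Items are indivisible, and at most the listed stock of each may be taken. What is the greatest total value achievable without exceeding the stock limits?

Best selections within cost 40 and stock limits:
- 2×item 1 + 3×item 3 + 3×item 4: cost 39, value 187
- 1×item 1 + 2×item 2 + 3×item 3 + 3×item 4: cost 40, value 185
- 1×item 1 + 1×item 2 + 3×item 3 + 3×item 4: cost 35, value 176
- 2×item 1 + 1×item 2 + 3×item 3 + 2×item 4: cost 40, value 175
Best: 187 util.

187 util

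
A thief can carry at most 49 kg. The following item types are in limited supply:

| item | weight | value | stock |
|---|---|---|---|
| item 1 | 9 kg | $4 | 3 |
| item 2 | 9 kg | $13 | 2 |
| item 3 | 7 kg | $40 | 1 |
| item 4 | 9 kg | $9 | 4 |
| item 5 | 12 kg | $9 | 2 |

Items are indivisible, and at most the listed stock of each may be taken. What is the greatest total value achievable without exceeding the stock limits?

Best selections within weight 49 and stock limits:
- 2×item 2 + 1×item 3 + 2×item 4: weight 43, value 84
- 2×item 2 + 1×item 3 + 1×item 4 + 1×item 5: weight 46, value 84
- 2×item 2 + 1×item 3 + 2×item 5: weight 49, value 84
- 1×item 2 + 1×item 3 + 3×item 4: weight 43, value 80
Best: $84.

$84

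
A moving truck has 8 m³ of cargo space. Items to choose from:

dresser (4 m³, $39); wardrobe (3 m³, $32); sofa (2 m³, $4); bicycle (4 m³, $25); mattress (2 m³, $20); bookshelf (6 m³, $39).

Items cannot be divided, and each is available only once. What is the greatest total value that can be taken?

This is a 0/1 knapsack; check combinations near the capacity.
- dresser+wardrobe: volume 4+3=7, value 39+32=71
- dresser+bicycle: volume 4+4=8, value 39+25=64
- dresser+sofa+mattress: volume 4+2+2=8, value 39+4+20=63
- dresser+mattress: volume 4+2=6, value 39+20=59
- mattress+bookshelf: volume 2+6=8, value 20+39=59
Best: $71.

$71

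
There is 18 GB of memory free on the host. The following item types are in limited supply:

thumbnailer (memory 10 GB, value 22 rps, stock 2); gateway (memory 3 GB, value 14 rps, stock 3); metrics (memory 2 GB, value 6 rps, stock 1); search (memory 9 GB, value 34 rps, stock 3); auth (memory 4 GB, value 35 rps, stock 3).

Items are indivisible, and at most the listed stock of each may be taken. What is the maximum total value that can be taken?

133 rps

Best selections within memory 18 and stock limits:
- 2×gateway + 3×auth: memory 18, value 133
- 1×gateway + 1×metrics + 3×auth: memory 17, value 125
- 1×gateway + 3×auth: memory 15, value 119
Best: 133 rps.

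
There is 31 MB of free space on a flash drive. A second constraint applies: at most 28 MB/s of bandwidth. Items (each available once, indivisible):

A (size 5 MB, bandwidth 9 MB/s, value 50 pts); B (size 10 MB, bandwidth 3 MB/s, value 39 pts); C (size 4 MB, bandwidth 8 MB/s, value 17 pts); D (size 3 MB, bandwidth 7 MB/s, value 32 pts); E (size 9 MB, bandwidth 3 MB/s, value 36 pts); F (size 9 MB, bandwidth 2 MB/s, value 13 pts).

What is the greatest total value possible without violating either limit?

Feasible sets respecting both limits:
- A+B+D+E: size 27, bandwidth 22, value 157
- A+B+C+E: size 28, bandwidth 23, value 142
- A+B+C+D: size 22, bandwidth 27, value 138
- A+C+D+E: size 21, bandwidth 27, value 135
Best: 157 pts.

157 pts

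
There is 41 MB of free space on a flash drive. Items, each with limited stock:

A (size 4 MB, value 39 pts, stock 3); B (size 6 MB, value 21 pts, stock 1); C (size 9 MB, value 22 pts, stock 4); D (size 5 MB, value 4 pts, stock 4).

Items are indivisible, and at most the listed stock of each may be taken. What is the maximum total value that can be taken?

Best selections within size 41 and stock limits:
- 3×A + 1×B + 2×C + 1×D: size 41, value 186
- 3×A + 3×C: size 39, value 183
Best: 186 pts.

186 pts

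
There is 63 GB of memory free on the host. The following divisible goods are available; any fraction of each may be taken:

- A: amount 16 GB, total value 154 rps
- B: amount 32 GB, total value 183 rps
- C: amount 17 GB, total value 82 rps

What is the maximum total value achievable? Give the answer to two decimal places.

Take in order of value per unit:
- A (154/16 per unit): all 16 → value 154, running total 154.00
- B (183/32 per unit): all 32 → value 183, running total 337.00
- C (82/17 per unit): 15 of 17 → value 15×82/17 = 72.3529, running total 409.35
Total 409.35.

409.35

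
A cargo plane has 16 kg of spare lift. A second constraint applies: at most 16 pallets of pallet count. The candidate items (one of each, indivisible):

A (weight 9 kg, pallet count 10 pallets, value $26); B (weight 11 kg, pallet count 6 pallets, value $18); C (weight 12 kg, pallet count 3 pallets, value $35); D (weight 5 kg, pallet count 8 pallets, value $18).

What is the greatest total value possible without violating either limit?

$36

Feasible sets respecting both limits:
- B+D: weight 16, pallet count 14, value 36
- C: weight 12, pallet count 3, value 35
- A: weight 9, pallet count 10, value 26
Best: $36.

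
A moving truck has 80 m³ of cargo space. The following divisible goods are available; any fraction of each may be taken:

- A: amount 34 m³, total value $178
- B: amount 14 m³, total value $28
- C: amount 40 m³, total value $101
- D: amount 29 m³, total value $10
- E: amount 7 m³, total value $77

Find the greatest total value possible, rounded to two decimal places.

353.48

Take in order of value per unit:
- E (77/7 per unit): all 7 → value 77, running total 77.00
- A (178/34 per unit): all 34 → value 178, running total 255.00
- C (101/40 per unit): 39 of 40 → value 39×101/40 = 98.4750, running total 353.48
Total 353.48.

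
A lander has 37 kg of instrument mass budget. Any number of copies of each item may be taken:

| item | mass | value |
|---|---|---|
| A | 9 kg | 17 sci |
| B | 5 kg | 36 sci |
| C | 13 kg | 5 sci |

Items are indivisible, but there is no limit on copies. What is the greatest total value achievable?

Best value-per-unit is B at 36/5, and filling with it alone uses mass 7×5=35. No mix of the others beats 7×36 = 252.

252 sci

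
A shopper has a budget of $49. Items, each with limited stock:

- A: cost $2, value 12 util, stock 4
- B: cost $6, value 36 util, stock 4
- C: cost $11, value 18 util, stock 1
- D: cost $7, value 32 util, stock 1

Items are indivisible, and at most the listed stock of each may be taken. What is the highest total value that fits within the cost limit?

230 util

Best selections within cost 49 and stock limits:
- 3×A + 4×B + 1×C + 1×D: cost 48, value 230
- 4×A + 4×B + 1×D: cost 39, value 224
- 2×A + 4×B + 1×C + 1×D: cost 46, value 218
Best: 230 util.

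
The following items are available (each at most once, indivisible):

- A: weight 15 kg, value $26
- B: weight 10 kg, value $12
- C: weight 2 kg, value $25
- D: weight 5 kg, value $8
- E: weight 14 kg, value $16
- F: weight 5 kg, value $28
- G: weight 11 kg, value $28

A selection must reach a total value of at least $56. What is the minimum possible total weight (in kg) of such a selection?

12

Subsets with value ≥ 56, sorted by total weight:
- C+D+F: weight 12, value 61
- F+G: weight 16, value 56
Minimum weight: 12 kg.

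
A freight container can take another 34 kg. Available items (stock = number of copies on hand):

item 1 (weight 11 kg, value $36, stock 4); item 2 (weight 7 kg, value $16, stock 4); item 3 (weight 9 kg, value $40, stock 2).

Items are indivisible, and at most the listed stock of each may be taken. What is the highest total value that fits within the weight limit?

$116

Best selections within weight 34 and stock limits:
- 1×item 1 + 2×item 3: weight 29, value 116
- 2×item 1 + 1×item 3: weight 31, value 112
- 2×item 2 + 2×item 3: weight 32, value 112
- 3×item 1: weight 33, value 108
Best: $116.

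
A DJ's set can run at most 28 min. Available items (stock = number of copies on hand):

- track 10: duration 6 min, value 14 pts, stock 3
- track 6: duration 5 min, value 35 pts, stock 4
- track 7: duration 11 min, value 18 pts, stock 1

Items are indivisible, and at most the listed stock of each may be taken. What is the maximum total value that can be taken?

154 pts

Best selections within duration 28 and stock limits:
- 1×track 10 + 4×track 6: duration 26, value 154
- 4×track 6: duration 20, value 140
- 2×track 10 + 3×track 6: duration 27, value 133
Best: 154 pts.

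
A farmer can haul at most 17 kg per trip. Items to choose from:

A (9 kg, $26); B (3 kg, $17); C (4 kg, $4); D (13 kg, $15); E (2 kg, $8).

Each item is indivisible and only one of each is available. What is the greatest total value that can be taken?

$51

Check high-value combinations within 17 kg:
- A+B+E: weight 9+3+2=14, value 26+17+8=51
- A+B+C: weight 9+3+4=16, value 26+17+4=47
- A+B: weight 9+3=12, value 26+17=43
- A+C+E: weight 9+4+2=15, value 26+4+8=38
Best: $51.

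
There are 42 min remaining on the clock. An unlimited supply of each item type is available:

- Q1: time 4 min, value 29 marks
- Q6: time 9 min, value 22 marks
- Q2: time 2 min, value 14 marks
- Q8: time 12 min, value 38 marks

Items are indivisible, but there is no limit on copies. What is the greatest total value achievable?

304 marks

Best value-per-unit is Q1 at 29/4; filling with it alone gives 10×29 = 290.
Optimal mix: 10×Q1 + 1×Q2 → time 42, value 304.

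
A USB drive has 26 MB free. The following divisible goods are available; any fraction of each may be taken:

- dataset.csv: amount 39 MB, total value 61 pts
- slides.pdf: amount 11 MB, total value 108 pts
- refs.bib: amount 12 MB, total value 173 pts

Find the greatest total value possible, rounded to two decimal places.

Take in order of value per unit:
- refs.bib (173/12 per unit): all 12 → value 173, running total 173.00
- slides.pdf (108/11 per unit): all 11 → value 108, running total 281.00
- dataset.csv (61/39 per unit): 3 of 39 → value 3×61/39 = 4.6923, running total 285.69
Total 285.69.

285.69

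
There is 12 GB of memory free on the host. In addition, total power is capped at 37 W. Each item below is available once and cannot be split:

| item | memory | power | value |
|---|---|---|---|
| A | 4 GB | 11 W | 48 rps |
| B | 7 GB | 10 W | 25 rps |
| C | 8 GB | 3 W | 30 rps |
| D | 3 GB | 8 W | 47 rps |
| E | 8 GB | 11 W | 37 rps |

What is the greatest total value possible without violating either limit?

Feasible sets respecting both limits:
- A+D: memory 7, power 19, value 95
- A+E: memory 12, power 22, value 85
- D+E: memory 11, power 19, value 84
Best: 95 rps.

95 rps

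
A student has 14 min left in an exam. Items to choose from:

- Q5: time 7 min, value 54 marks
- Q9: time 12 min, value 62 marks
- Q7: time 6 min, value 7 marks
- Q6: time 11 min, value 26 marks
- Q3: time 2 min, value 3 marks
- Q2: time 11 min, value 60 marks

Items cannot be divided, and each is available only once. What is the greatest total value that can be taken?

65 marks

Check high-value combinations within 14 min:
- Q9+Q3: time 12+2=14, value 62+3=65
- Q3+Q2: time 2+11=13, value 3+60=63
- Q9: time 12, value 62
- Q5+Q7: time 7+6=13, value 54+7=61
Best: 65 marks.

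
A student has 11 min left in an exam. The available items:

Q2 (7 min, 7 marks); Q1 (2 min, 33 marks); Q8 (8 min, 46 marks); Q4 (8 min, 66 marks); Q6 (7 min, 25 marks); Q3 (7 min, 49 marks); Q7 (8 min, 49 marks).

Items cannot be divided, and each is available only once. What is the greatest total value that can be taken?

Check high-value combinations within 11 min:
- Q1+Q4: time 2+8=10, value 33+66=99
- Q1+Q3: time 2+7=9, value 33+49=82
- Q1+Q7: time 2+8=10, value 33+49=82
- Q1+Q8: time 2+8=10, value 33+46=79
- Q4: time 8, value 66
Best: 99 marks.

99 marks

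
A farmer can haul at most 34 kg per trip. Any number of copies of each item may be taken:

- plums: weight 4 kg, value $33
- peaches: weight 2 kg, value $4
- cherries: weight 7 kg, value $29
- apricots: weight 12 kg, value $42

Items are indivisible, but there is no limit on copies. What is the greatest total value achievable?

Best value-per-unit is plums at 33/4; filling with it alone gives 8×33 = 264.
Optimal mix: 8×plums + 1×peaches → weight 34, value 268.

$268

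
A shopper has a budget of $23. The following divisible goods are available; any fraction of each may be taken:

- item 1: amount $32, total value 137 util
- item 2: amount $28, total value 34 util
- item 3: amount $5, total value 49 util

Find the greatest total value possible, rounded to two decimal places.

126.06

Take in order of value per unit:
- item 3 (49/5 per unit): all 5 → value 49, running total 49.00
- item 1 (137/32 per unit): 18 of 32 → value 18×137/32 = 77.0625, running total 126.06
Total 126.06.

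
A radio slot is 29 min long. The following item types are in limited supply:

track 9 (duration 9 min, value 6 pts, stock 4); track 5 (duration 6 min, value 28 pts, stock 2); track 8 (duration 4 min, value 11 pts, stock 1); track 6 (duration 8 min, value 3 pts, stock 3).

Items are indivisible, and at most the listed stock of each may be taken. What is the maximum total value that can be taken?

Best selections within duration 29 and stock limits:
- 1×track 9 + 2×track 5 + 1×track 8: duration 25, value 73
- 2×track 5 + 1×track 8 + 1×track 6: duration 24, value 70
Best: 73 pts.

73 pts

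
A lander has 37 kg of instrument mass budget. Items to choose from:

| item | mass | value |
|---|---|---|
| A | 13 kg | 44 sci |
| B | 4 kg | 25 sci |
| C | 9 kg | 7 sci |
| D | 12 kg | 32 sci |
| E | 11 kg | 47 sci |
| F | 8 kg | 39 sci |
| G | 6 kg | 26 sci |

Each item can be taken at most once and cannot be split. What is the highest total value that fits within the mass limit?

155 sci

Check high-value combinations within 37 kg:
- A+B+E+F: mass 13+4+11+8=36, value 44+25+47+39=155
- D+E+F+G: mass 12+11+8+6=37, value 32+47+39+26=144
- B+D+E+F: mass 4+12+11+8=35, value 25+32+47+39=143
- A+B+E+G: mass 13+4+11+6=34, value 44+25+47+26=142
Best: 155 sci.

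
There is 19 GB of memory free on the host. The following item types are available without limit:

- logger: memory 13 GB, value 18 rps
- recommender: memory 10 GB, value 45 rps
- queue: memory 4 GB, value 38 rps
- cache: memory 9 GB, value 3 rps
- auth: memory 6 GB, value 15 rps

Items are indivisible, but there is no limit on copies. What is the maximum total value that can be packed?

Best value-per-unit is queue at 38/4, and filling with it alone uses memory 4×4=16. No mix of the others beats 4×38 = 152.

152 rps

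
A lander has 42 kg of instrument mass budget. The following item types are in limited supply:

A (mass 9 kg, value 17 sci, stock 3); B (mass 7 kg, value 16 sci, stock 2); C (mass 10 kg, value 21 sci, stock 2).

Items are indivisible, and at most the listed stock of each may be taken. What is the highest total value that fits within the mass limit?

87 sci

Best selections within mass 42 and stock limits:
- 2×A + 2×B + 1×C: mass 42, value 87
- 3×A + 2×B: mass 41, value 83
- 2×A + 2×C: mass 38, value 76
- 1×A + 1×B + 2×C: mass 36, value 75
Best: 87 sci.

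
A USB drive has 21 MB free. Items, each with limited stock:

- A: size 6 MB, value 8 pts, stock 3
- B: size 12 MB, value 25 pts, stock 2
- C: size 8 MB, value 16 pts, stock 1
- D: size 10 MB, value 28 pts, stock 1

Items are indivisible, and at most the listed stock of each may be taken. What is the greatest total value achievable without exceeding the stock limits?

44 pts

Top feasible selections:
- 1×C + 1×D: size 18, value 44
- 1×B + 1×C: size 20, value 41
- 1×A + 1×D: size 16, value 36
Best: 44 pts.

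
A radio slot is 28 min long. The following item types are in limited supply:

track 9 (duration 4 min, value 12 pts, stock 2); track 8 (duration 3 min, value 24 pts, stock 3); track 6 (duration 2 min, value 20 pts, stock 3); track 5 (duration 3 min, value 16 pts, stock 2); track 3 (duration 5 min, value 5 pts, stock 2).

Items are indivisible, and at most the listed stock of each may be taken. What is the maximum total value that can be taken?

176 pts

Top feasible selections:
- 1×track 9 + 3×track 8 + 3×track 6 + 2×track 5: duration 25, value 176
- 2×track 9 + 3×track 8 + 3×track 6 + 1×track 5: duration 26, value 172
Best: 176 pts.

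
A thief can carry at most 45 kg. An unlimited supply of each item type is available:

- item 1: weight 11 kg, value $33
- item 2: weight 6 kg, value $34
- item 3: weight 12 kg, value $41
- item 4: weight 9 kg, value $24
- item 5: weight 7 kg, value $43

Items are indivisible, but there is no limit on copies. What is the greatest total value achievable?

$265

Best value-per-unit is item 5 at 43/7; filling with it alone gives 6×43 = 258.
Optimal mix: 4×item 2 + 3×item 5 → weight 45, value 265.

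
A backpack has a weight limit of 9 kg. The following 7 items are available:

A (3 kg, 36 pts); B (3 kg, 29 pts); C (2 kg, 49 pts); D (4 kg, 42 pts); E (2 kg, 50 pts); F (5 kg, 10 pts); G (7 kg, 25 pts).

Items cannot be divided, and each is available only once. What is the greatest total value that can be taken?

Check high-value combinations within 9 kg:
- C+D+E: weight 2+4+2=8, value 49+42+50=141
- A+C+E: weight 3+2+2=7, value 36+49+50=135
- B+C+E: weight 3+2+2=7, value 29+49+50=128
Best: 141 pts.

141 pts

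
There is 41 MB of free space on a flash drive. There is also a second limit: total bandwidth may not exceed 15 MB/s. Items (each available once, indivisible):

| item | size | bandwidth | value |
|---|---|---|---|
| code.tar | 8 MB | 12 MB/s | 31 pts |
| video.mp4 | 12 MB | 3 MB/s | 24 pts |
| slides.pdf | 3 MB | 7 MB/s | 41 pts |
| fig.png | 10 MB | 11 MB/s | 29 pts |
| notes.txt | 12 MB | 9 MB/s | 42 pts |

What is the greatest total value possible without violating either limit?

66 pts

Feasible sets respecting both limits:
- video.mp4+notes.txt: size 24, bandwidth 12, value 66
- video.mp4+slides.pdf: size 15, bandwidth 10, value 65
- code.tar+video.mp4: size 20, bandwidth 15, value 55
- video.mp4+fig.png: size 22, bandwidth 14, value 53
Best: 66 pts.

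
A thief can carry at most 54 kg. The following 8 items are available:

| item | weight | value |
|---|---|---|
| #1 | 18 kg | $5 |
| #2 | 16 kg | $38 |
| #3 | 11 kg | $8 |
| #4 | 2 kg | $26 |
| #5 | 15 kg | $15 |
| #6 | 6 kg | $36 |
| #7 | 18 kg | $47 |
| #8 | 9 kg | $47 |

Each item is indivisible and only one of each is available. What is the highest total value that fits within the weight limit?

$194

This is a 0/1 knapsack; check combinations near the capacity.
- #2+#4+#6+#7+#8: weight 16+2+6+18+9=51, value 38+26+36+47+47=194
- #4+#5+#6+#7+#8: weight 2+15+6+18+9=50, value 26+15+36+47+47=171
- #2+#6+#7+#8: weight 16+6+18+9=49, value 38+36+47+47=168
Best: $194.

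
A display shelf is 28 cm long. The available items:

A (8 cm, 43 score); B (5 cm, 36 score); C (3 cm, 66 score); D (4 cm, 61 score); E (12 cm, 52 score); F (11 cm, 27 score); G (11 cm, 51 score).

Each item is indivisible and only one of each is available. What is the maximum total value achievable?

Check high-value combinations within 28 cm:
- A+C+D+E: length 8+3+4+12=27, value 43+66+61+52=222
- A+C+D+G: length 8+3+4+11=26, value 43+66+61+51=221
- B+C+D+E: length 5+3+4+12=24, value 36+66+61+52=215
- B+C+D+G: length 5+3+4+11=23, value 36+66+61+51=214
Best: 222 score.

222 score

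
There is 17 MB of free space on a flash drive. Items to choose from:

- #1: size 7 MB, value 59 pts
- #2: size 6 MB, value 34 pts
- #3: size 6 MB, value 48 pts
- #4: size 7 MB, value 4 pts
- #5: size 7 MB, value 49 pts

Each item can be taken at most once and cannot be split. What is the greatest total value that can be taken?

Check high-value combinations within 17 MB:
- #1+#5: size 7+7=14, value 59+49=108
- #1+#3: size 7+6=13, value 59+48=107
- #3+#5: size 6+7=13, value 48+49=97
- #1+#2: size 7+6=13, value 59+34=93
- #2+#5: size 6+7=13, value 34+49=83
Best: 108 pts.

108 pts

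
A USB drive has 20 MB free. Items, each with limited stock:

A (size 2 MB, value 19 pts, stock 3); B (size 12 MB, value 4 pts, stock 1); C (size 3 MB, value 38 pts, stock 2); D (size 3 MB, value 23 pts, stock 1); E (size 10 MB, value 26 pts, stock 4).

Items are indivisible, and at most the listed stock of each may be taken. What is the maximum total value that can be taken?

Top feasible selections:
- 3×A + 2×C + 1×D: size 15, value 156
- 2×A + 2×C + 1×E: size 20, value 140
- 2×A + 2×C + 1×D: size 13, value 137
Best: 156 pts.

156 pts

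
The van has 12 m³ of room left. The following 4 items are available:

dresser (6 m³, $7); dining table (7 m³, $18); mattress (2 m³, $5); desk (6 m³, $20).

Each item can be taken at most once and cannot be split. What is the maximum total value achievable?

$27

Check high-value combinations within 12 m³:
- dresser+desk: volume 6+6=12, value 7+20=27
- mattress+desk: volume 2+6=8, value 5+20=25
- dining table+mattress: volume 7+2=9, value 18+5=23
Best: $27.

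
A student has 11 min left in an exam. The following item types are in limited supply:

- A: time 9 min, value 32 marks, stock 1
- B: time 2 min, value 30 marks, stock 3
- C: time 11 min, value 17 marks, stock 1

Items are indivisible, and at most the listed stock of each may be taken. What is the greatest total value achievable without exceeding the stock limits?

90 marks

Best selections within time 11 and stock limits:
- 3×B: time 6, value 90
- 1×A + 1×B: time 11, value 62
- 2×B: time 4, value 60
Best: 90 marks.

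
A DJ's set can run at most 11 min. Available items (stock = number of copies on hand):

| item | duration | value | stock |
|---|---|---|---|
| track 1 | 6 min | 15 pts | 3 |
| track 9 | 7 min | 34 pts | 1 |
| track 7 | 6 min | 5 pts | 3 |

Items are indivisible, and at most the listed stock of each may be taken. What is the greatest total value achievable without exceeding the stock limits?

34 pts

Top feasible selections:
- 1×track 9: duration 7, value 34
- 1×track 1: duration 6, value 15
- 1×track 7: duration 6, value 5
Best: 34 pts.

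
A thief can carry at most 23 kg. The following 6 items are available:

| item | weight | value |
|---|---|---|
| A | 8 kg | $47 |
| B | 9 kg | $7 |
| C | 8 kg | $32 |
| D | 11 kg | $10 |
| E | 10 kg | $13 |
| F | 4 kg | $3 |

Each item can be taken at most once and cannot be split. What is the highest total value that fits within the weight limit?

$82

Check high-value combinations within 23 kg:
- A+C+F: weight 8+8+4=20, value 47+32+3=82
- A+C: weight 8+8=16, value 47+32=79
- A+E+F: weight 8+10+4=22, value 47+13+3=63
- A+E: weight 8+10=18, value 47+13=60
Best: $82.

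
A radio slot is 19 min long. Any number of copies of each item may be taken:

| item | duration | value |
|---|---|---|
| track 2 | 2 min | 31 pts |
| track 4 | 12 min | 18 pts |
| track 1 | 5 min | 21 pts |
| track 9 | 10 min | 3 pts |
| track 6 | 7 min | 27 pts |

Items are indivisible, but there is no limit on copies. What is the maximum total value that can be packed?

279 pts

Best value-per-unit is track 2 at 31/2, and filling with it alone uses duration 9×2=18. No mix of the others beats 9×31 = 279.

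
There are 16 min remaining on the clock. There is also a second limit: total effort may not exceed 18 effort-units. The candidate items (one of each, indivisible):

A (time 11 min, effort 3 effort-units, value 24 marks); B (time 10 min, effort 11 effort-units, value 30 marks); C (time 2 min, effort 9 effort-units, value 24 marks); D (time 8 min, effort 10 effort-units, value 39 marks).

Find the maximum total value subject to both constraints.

Feasible sets respecting both limits:
- A+C: time 13, effort 12, value 48
- D: time 8, effort 10, value 39
- B: time 10, effort 11, value 30
- A: time 11, effort 3, value 24
Best: 48 marks.

48 marks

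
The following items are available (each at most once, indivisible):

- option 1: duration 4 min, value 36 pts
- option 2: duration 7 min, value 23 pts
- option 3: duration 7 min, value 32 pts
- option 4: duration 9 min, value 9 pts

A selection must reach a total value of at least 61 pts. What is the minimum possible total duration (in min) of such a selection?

Subsets with value ≥ 61, sorted by total duration:
- option 1+option 3: duration 11, value 68
- option 1+option 2+option 3: duration 18, value 91
- option 1+option 3+option 4: duration 20, value 77
Minimum duration: 11 min.

11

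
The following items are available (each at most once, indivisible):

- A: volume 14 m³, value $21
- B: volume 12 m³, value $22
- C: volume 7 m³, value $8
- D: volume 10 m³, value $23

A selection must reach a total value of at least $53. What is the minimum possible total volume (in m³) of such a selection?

29

Subsets with value ≥ 53, sorted by total volume:
- B+C+D: volume 29, value 53
- A+B+D: volume 36, value 66
- A+B+C+D: volume 43, value 74
Minimum volume: 29 m³.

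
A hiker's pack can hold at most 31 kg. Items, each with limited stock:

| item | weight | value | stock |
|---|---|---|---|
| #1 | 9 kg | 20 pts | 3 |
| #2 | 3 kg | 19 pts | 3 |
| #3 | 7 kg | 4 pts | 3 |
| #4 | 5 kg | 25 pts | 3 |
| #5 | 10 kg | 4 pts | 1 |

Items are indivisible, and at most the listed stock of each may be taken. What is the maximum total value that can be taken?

Top feasible selections:
- 3×#2 + 1×#3 + 3×#4: weight 31, value 136
- 1×#1 + 2×#2 + 3×#4: weight 30, value 133
- 3×#2 + 3×#4: weight 24, value 132
Best: 136 pts.

136 pts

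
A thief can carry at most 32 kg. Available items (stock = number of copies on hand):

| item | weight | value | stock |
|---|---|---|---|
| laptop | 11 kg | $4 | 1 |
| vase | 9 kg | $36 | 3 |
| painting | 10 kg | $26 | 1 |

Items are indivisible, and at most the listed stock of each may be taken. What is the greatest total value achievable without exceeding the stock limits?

$108

Best selections within weight 32 and stock limits:
- 3×vase: weight 27, value 108
- 2×vase + 1×painting: weight 28, value 98
- 1×laptop + 2×vase: weight 29, value 76
Best: $108.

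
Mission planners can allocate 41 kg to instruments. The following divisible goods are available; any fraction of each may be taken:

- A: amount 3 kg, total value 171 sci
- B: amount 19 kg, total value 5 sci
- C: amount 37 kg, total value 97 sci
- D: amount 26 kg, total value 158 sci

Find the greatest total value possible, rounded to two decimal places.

Take in order of value per unit:
- A (171/3 per unit): all 3 → value 171, running total 171.00
- D (158/26 per unit): all 26 → value 158, running total 329.00
- C (97/37 per unit): 12 of 37 → value 12×97/37 = 31.4595, running total 360.46
Total 360.46.

360.46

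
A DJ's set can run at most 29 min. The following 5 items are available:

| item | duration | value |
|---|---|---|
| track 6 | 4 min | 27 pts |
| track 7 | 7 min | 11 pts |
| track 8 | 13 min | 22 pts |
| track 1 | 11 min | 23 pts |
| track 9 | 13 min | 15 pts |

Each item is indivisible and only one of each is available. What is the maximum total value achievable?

This is a 0/1 knapsack; check combinations near the capacity.
- track 6+track 8+track 1: duration 4+13+11=28, value 27+22+23=72
- track 6+track 1+track 9: duration 4+11+13=28, value 27+23+15=65
- track 6+track 7+track 1: duration 4+7+11=22, value 27+11+23=61
Best: 72 pts.

72 pts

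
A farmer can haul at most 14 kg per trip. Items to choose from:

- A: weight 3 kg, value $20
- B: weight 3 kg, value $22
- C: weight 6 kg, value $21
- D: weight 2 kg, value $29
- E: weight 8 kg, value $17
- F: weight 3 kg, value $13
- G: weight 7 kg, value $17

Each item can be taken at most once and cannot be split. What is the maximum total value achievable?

$92

Check high-value combinations within 14 kg:
- A+B+C+D: weight 3+3+6+2=14, value 20+22+21+29=92
- B+C+D+F: weight 3+6+2+3=14, value 22+21+29+13=85
- A+B+D+F: weight 3+3+2+3=11, value 20+22+29+13=84
- A+C+D+F: weight 3+6+2+3=14, value 20+21+29+13=83
Best: $92.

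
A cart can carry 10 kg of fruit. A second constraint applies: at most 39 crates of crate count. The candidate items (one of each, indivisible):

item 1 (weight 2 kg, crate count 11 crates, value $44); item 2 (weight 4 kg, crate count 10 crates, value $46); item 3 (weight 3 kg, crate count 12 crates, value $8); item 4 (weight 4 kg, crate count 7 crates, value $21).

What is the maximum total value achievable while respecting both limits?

$111

Feasible sets respecting both limits:
- item 1+item 2+item 4: weight 10, crate count 28, value 111
- item 1+item 2+item 3: weight 9, crate count 33, value 98
- item 1+item 2: weight 6, crate count 21, value 90
- item 1+item 3+item 4: weight 9, crate count 30, value 73
Best: $111.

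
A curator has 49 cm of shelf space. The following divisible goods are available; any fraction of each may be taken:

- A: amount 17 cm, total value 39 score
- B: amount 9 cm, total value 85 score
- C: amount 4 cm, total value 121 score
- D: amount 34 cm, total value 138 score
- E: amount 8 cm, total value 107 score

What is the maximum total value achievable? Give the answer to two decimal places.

426.65

Take in order of value per unit:
- C (121/4 per unit): all 4 → value 121, running total 121.00
- E (107/8 per unit): all 8 → value 107, running total 228.00
- B (85/9 per unit): all 9 → value 85, running total 313.00
- D (138/34 per unit): 28 of 34 → value 28×138/34 = 113.6471, running total 426.65
Total 426.65.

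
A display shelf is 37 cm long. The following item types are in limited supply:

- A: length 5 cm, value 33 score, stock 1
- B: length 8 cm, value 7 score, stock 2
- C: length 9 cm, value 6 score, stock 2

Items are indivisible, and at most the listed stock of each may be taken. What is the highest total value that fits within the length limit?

Top feasible selections:
- 1×A + 2×B + 1×C: length 30, value 53
- 1×A + 1×B + 2×C: length 31, value 52
Best: 53 score.

53 score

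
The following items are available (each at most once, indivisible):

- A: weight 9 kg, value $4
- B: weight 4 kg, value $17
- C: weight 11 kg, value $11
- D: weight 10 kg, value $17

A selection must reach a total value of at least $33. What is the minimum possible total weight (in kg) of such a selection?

Subsets with value ≥ 33, sorted by total weight:
- B+D: weight 14, value 34
- A+B+D: weight 23, value 38
- B+C+D: weight 25, value 45
- A+B+C+D: weight 34, value 49
Minimum weight: 14 kg.

14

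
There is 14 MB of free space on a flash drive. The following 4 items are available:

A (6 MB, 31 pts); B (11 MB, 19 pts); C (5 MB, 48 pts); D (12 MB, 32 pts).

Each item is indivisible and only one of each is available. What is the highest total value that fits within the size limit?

79 pts

Check high-value combinations within 14 MB:
- A+C: size 6+5=11, value 31+48=79
- C: size 5, value 48
- D: size 12, value 32
- A: size 6, value 31
- B: size 11, value 19
Best: 79 pts.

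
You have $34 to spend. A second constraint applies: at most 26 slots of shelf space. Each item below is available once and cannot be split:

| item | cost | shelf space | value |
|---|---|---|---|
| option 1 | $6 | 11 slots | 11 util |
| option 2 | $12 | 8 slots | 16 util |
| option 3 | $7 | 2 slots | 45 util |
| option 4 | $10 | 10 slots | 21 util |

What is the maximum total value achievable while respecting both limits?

Feasible sets respecting both limits:
- option 2+option 3+option 4: cost 29, shelf space 20, value 82
- option 1+option 3+option 4: cost 23, shelf space 23, value 77
- option 1+option 2+option 3: cost 25, shelf space 21, value 72
Best: 82 util.

82 util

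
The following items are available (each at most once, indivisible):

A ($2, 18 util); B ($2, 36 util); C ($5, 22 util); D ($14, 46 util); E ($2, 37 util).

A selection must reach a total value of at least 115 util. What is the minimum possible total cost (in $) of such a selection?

Subsets with value ≥ 115, sorted by total cost:
- B+D+E: cost 18, value 119
- A+B+D+E: cost 20, value 137
- B+C+D+E: cost 23, value 141
Minimum cost: 18 $.

18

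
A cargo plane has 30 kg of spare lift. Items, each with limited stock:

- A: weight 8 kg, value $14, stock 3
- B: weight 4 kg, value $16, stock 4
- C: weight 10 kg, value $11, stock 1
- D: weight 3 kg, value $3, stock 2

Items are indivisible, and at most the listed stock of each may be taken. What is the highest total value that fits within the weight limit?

Top feasible selections:
- 1×A + 4×B + 2×D: weight 30, value 84
- 1×A + 4×B + 1×D: weight 27, value 81
- 1×A + 4×B: weight 24, value 78
- 4×B + 1×C + 1×D: weight 29, value 78
Best: $84.

$84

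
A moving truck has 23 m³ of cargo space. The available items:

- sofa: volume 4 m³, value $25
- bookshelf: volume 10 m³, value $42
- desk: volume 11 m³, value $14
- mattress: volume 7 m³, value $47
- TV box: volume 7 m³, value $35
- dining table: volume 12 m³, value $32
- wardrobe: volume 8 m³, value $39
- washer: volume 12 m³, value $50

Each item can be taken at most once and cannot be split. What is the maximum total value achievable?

$122

Check high-value combinations within 23 m³:
- sofa+mattress+washer: volume 4+7+12=23, value 25+47+50=122
- mattress+TV box+wardrobe: volume 7+7+8=22, value 47+35+39=121
- sofa+bookshelf+mattress: volume 4+10+7=21, value 25+42+47=114
Best: $122.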